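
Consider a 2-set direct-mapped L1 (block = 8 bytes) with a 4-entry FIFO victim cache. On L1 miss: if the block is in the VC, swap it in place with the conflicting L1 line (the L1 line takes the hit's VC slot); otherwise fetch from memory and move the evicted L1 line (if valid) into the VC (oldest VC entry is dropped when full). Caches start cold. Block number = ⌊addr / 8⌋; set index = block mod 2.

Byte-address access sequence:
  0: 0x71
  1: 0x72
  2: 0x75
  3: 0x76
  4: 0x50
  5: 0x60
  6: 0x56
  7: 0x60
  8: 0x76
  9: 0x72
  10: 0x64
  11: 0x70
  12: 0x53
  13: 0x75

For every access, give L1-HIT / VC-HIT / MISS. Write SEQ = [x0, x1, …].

  [0] addr=0x71 blk=14 s=0: MISS | VC []
  [1] addr=0x72 blk=14 s=0: L1-HIT | VC []
  [2] addr=0x75 blk=14 s=0: L1-HIT | VC []
  [3] addr=0x76 blk=14 s=0: L1-HIT | VC []
  [4] addr=0x50 blk=10 s=0: MISS | VC [14]
  [5] addr=0x60 blk=12 s=0: MISS | VC [14, 10]
  [6] addr=0x56 blk=10 s=0: VC-HIT | VC [14, 12]
  [7] addr=0x60 blk=12 s=0: VC-HIT | VC [14, 10]
  [8] addr=0x76 blk=14 s=0: VC-HIT | VC [12, 10]
  [9] addr=0x72 blk=14 s=0: L1-HIT | VC [12, 10]
  [10] addr=0x64 blk=12 s=0: VC-HIT | VC [14, 10]
  [11] addr=0x70 blk=14 s=0: VC-HIT | VC [12, 10]
  [12] addr=0x53 blk=10 s=0: VC-HIT | VC [12, 14]
  [13] addr=0x75 blk=14 s=0: VC-HIT | VC [12, 10]

SEQ = [MISS, L1-HIT, L1-HIT, L1-HIT, MISS, MISS, VC-HIT, VC-HIT, VC-HIT, L1-HIT, VC-HIT, VC-HIT, VC-HIT, VC-HIT]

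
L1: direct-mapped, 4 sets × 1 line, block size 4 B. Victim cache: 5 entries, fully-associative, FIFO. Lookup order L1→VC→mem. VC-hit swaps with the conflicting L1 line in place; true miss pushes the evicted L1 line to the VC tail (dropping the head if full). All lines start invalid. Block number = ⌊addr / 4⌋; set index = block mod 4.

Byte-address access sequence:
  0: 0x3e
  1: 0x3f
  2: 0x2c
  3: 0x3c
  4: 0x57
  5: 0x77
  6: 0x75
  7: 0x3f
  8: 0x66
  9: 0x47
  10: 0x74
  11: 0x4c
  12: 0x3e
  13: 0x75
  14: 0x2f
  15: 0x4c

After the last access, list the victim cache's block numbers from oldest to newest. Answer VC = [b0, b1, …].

VC = [15, 21, 17, 25, 11]

0: 0x3e (blk 15, set 3) → MISS  vc=[]
1: 0x3f (blk 15, set 3) → L1-HIT  vc=[]
2: 0x2c (blk 11, set 3) → MISS  vc=[15]
3: 0x3c (blk 15, set 3) → VC-HIT  vc=[11]
4: 0x57 (blk 21, set 1) → MISS  vc=[11]
5: 0x77 (blk 29, set 1) → MISS  vc=[11, 21]
6: 0x75 (blk 29, set 1) → L1-HIT  vc=[11, 21]
7: 0x3f (blk 15, set 3) → L1-HIT  vc=[11, 21]
8: 0x66 (blk 25, set 1) → MISS  vc=[11, 21, 29]
9: 0x47 (blk 17, set 1) → MISS  vc=[11, 21, 29, 25]
10: 0x74 (blk 29, set 1) → VC-HIT  vc=[11, 21, 17, 25]
11: 0x4c (blk 19, set 3) → MISS  vc=[11, 21, 17, 25, 15]
12: 0x3e (blk 15, set 3) → VC-HIT  vc=[11, 21, 17, 25, 19]
13: 0x75 (blk 29, set 1) → L1-HIT  vc=[11, 21, 17, 25, 19]
14: 0x2f (blk 11, set 3) → VC-HIT  vc=[15, 21, 17, 25, 19]
15: 0x4c (blk 19, set 3) → VC-HIT  vc=[15, 21, 17, 25, 11]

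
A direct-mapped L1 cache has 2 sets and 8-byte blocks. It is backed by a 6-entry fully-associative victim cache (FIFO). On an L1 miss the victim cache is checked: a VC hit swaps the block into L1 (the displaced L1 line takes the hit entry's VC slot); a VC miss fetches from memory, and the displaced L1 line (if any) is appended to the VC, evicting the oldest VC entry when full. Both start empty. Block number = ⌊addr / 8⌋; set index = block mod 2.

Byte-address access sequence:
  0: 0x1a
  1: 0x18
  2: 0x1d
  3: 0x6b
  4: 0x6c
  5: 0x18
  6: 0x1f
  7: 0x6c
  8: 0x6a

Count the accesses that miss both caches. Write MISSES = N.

#0 0x1a→b3/s1 MISS; vc=[]
#1 0x18→b3/s1 L1-HIT; vc=[]
#2 0x1d→b3/s1 L1-HIT; vc=[]
#3 0x6b→b13/s1 MISS; vc=[3]
#4 0x6c→b13/s1 L1-HIT; vc=[3]
#5 0x18→b3/s1 VC-HIT; vc=[13]
#6 0x1f→b3/s1 L1-HIT; vc=[13]
#7 0x6c→b13/s1 VC-HIT; vc=[3]
#8 0x6a→b13/s1 L1-HIT; vc=[3]

MISSES = 2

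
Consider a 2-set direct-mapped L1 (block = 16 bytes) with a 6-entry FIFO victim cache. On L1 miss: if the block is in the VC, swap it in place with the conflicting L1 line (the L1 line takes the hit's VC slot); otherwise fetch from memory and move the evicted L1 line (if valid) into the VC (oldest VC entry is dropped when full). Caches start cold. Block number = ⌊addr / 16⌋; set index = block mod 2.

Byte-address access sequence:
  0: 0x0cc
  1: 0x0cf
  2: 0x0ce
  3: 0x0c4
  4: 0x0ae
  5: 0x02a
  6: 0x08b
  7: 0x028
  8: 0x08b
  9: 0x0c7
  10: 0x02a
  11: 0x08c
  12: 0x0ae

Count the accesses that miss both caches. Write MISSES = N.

MISSES = 4

#0 0xcc→b12/s0 MISS; vc=[]
#1 0xcf→b12/s0 L1-HIT; vc=[]
#2 0xce→b12/s0 L1-HIT; vc=[]
#3 0xc4→b12/s0 L1-HIT; vc=[]
#4 0xae→b10/s0 MISS; vc=[12]
#5 0x2a→b2/s0 MISS; vc=[12,10]
#6 0x8b→b8/s0 MISS; vc=[12,10,2]
#7 0x28→b2/s0 VC-HIT; vc=[12,10,8]
#8 0x8b→b8/s0 VC-HIT; vc=[12,10,2]
#9 0xc7→b12/s0 VC-HIT; vc=[8,10,2]
#10 0x2a→b2/s0 VC-HIT; vc=[8,10,12]
#11 0x8c→b8/s0 VC-HIT; vc=[2,10,12]
#12 0xae→b10/s0 VC-HIT; vc=[2,8,12]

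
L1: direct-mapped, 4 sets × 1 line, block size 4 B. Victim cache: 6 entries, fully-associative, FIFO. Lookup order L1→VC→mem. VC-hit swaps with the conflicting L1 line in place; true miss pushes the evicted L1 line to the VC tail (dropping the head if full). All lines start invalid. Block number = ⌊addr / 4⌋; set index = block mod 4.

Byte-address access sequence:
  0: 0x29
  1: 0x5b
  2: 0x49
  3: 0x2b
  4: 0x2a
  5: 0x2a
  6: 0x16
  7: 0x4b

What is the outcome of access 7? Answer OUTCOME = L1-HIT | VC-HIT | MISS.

OUTCOME = VC-HIT

  [0] addr=0x29 blk=10 s=2: MISS | VC []
  [1] addr=0x5b blk=22 s=2: MISS | VC [10]
  [2] addr=0x49 blk=18 s=2: MISS | VC [10, 22]
  [3] addr=0x2b blk=10 s=2: VC-HIT | VC [18, 22]
  [4] addr=0x2a blk=10 s=2: L1-HIT | VC [18, 22]
  [5] addr=0x2a blk=10 s=2: L1-HIT | VC [18, 22]
  [6] addr=0x16 blk=5 s=1: MISS | VC [18, 22]
  [7] addr=0x4b blk=18 s=2: VC-HIT | VC [10, 22]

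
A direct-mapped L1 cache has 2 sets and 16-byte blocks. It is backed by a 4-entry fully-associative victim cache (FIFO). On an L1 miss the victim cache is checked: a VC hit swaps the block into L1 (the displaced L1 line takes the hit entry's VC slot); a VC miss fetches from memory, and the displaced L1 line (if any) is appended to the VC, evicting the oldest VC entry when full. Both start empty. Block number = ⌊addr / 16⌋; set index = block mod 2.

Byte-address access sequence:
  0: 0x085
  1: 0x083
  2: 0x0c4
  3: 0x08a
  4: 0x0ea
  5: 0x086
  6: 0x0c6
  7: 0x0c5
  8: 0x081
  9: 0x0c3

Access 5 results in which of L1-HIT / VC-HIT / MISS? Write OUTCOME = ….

#0 0x85→b8/s0 MISS; vc=[]
#1 0x83→b8/s0 L1-HIT; vc=[]
#2 0xc4→b12/s0 MISS; vc=[8]
#3 0x8a→b8/s0 VC-HIT; vc=[12]
#4 0xea→b14/s0 MISS; vc=[12,8]
#5 0x86→b8/s0 VC-HIT; vc=[12,14]
#6 0xc6→b12/s0 VC-HIT; vc=[8,14]
#7 0xc5→b12/s0 L1-HIT; vc=[8,14]
#8 0x81→b8/s0 VC-HIT; vc=[12,14]
#9 0xc3→b12/s0 VC-HIT; vc=[8,14]

OUTCOME = VC-HIT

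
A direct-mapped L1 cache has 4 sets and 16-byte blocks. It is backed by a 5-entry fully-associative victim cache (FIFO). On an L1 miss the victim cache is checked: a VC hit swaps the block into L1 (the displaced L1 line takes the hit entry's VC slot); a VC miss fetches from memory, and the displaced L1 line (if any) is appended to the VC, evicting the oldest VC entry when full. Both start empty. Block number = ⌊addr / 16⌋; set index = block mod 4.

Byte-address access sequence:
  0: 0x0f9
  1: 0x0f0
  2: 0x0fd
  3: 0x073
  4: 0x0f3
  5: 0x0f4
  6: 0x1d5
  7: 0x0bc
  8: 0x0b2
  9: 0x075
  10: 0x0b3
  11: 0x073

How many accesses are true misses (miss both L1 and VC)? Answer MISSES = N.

MISSES = 4

0: 0xf9 (blk 15, set 3) → MISS  vc=[]
1: 0xf0 (blk 15, set 3) → L1-HIT  vc=[]
2: 0xfd (blk 15, set 3) → L1-HIT  vc=[]
3: 0x73 (blk 7, set 3) → MISS  vc=[15]
4: 0xf3 (blk 15, set 3) → VC-HIT  vc=[7]
5: 0xf4 (blk 15, set 3) → L1-HIT  vc=[7]
6: 0x1d5 (blk 29, set 1) → MISS  vc=[7]
7: 0xbc (blk 11, set 3) → MISS  vc=[7, 15]
8: 0xb2 (blk 11, set 3) → L1-HIT  vc=[7, 15]
9: 0x75 (blk 7, set 3) → VC-HIT  vc=[11, 15]
10: 0xb3 (blk 11, set 3) → VC-HIT  vc=[7, 15]
11: 0x73 (blk 7, set 3) → VC-HIT  vc=[11, 15]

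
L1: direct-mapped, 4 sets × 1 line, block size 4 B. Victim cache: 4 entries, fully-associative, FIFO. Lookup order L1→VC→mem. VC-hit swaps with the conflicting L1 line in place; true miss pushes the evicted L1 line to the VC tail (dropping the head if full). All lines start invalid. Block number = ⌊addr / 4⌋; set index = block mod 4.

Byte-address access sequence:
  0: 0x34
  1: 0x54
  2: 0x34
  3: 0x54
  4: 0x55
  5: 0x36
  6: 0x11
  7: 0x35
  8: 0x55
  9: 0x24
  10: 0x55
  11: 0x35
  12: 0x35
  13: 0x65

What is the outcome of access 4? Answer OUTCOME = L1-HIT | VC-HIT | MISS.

OUTCOME = L1-HIT

#0 0x34→b13/s1 MISS; vc=[]
#1 0x54→b21/s1 MISS; vc=[13]
#2 0x34→b13/s1 VC-HIT; vc=[21]
#3 0x54→b21/s1 VC-HIT; vc=[13]
#4 0x55→b21/s1 L1-HIT; vc=[13]
#5 0x36→b13/s1 VC-HIT; vc=[21]
#6 0x11→b4/s0 MISS; vc=[21]
#7 0x35→b13/s1 L1-HIT; vc=[21]
#8 0x55→b21/s1 VC-HIT; vc=[13]
#9 0x24→b9/s1 MISS; vc=[13,21]
#10 0x55→b21/s1 VC-HIT; vc=[13,9]
#11 0x35→b13/s1 VC-HIT; vc=[21,9]
#12 0x35→b13/s1 L1-HIT; vc=[21,9]
#13 0x65→b25/s1 MISS; vc=[21,9,13]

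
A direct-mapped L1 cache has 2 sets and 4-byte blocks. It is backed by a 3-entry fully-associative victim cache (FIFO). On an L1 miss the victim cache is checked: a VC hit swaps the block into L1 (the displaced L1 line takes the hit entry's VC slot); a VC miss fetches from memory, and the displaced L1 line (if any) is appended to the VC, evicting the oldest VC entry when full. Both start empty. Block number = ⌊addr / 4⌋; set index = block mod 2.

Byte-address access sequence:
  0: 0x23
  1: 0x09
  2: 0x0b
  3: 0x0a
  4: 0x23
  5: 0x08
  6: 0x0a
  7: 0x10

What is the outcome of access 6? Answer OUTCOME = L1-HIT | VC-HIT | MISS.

  [0] addr=0x23 blk=8 s=0: MISS | VC []
  [1] addr=0x9 blk=2 s=0: MISS | VC [8]
  [2] addr=0xb blk=2 s=0: L1-HIT | VC [8]
  [3] addr=0xa blk=2 s=0: L1-HIT | VC [8]
  [4] addr=0x23 blk=8 s=0: VC-HIT | VC [2]
  [5] addr=0x8 blk=2 s=0: VC-HIT | VC [8]
  [6] addr=0xa blk=2 s=0: L1-HIT | VC [8]
  [7] addr=0x10 blk=4 s=0: MISS | VC [8, 2]

OUTCOME = L1-HIT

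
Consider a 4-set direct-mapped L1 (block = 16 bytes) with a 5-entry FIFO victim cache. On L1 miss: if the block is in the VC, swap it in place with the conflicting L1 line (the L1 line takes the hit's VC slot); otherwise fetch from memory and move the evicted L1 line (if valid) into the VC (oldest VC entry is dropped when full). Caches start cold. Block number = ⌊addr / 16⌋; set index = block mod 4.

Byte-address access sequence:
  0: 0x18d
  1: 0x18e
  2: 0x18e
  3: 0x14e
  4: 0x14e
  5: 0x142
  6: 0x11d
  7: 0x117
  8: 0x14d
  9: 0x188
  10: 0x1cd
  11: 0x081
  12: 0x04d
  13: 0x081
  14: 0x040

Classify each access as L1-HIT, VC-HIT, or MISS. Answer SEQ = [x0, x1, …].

SEQ = [MISS, L1-HIT, L1-HIT, MISS, L1-HIT, L1-HIT, MISS, L1-HIT, L1-HIT, VC-HIT, MISS, MISS, MISS, VC-HIT, VC-HIT]

0: 0x18d (blk 24, set 0) → MISS  vc=[]
1: 0x18e (blk 24, set 0) → L1-HIT  vc=[]
2: 0x18e (blk 24, set 0) → L1-HIT  vc=[]
3: 0x14e (blk 20, set 0) → MISS  vc=[24]
4: 0x14e (blk 20, set 0) → L1-HIT  vc=[24]
5: 0x142 (blk 20, set 0) → L1-HIT  vc=[24]
6: 0x11d (blk 17, set 1) → MISS  vc=[24]
7: 0x117 (blk 17, set 1) → L1-HIT  vc=[24]
8: 0x14d (blk 20, set 0) → L1-HIT  vc=[24]
9: 0x188 (blk 24, set 0) → VC-HIT  vc=[20]
10: 0x1cd (blk 28, set 0) → MISS  vc=[20, 24]
11: 0x81 (blk 8, set 0) → MISS  vc=[20, 24, 28]
12: 0x4d (blk 4, set 0) → MISS  vc=[20, 24, 28, 8]
13: 0x81 (blk 8, set 0) → VC-HIT  vc=[20, 24, 28, 4]
14: 0x40 (blk 4, set 0) → VC-HIT  vc=[20, 24, 28, 8]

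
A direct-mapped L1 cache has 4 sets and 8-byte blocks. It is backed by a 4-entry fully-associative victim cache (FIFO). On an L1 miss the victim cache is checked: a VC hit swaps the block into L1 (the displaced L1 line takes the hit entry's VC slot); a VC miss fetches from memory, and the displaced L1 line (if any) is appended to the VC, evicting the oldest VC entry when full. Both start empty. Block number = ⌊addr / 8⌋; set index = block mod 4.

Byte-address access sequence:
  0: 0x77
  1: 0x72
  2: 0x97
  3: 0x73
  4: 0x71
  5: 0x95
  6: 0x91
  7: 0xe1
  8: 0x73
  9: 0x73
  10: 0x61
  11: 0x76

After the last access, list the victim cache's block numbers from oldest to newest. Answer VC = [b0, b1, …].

0: 0x77 (blk 14, set 2) → MISS  vc=[]
1: 0x72 (blk 14, set 2) → L1-HIT  vc=[]
2: 0x97 (blk 18, set 2) → MISS  vc=[14]
3: 0x73 (blk 14, set 2) → VC-HIT  vc=[18]
4: 0x71 (blk 14, set 2) → L1-HIT  vc=[18]
5: 0x95 (blk 18, set 2) → VC-HIT  vc=[14]
6: 0x91 (blk 18, set 2) → L1-HIT  vc=[14]
7: 0xe1 (blk 28, set 0) → MISS  vc=[14]
8: 0x73 (blk 14, set 2) → VC-HIT  vc=[18]
9: 0x73 (blk 14, set 2) → L1-HIT  vc=[18]
10: 0x61 (blk 12, set 0) → MISS  vc=[18, 28]
11: 0x76 (blk 14, set 2) → L1-HIT  vc=[18, 28]

VC = [18, 28]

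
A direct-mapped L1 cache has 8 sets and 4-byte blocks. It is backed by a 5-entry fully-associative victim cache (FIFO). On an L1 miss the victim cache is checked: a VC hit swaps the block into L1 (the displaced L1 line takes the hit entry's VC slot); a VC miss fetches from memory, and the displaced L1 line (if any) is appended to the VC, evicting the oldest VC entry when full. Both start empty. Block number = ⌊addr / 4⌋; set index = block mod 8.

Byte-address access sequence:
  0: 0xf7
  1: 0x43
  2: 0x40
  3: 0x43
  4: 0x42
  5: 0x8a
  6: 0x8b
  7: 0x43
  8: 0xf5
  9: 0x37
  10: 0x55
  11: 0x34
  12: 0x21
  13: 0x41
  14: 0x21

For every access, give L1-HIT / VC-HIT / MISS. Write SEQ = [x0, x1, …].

  [0] addr=0xf7 blk=61 s=5: MISS | VC []
  [1] addr=0x43 blk=16 s=0: MISS | VC []
  [2] addr=0x40 blk=16 s=0: L1-HIT | VC []
  [3] addr=0x43 blk=16 s=0: L1-HIT | VC []
  [4] addr=0x42 blk=16 s=0: L1-HIT | VC []
  [5] addr=0x8a blk=34 s=2: MISS | VC []
  [6] addr=0x8b blk=34 s=2: L1-HIT | VC []
  [7] addr=0x43 blk=16 s=0: L1-HIT | VC []
  [8] addr=0xf5 blk=61 s=5: L1-HIT | VC []
  [9] addr=0x37 blk=13 s=5: MISS | VC [61]
  [10] addr=0x55 blk=21 s=5: MISS | VC [61, 13]
  [11] addr=0x34 blk=13 s=5: VC-HIT | VC [61, 21]
  [12] addr=0x21 blk=8 s=0: MISS | VC [61, 21, 16]
  [13] addr=0x41 blk=16 s=0: VC-HIT | VC [61, 21, 8]
  [14] addr=0x21 blk=8 s=0: VC-HIT | VC [61, 21, 16]

SEQ = [MISS, MISS, L1-HIT, L1-HIT, L1-HIT, MISS, L1-HIT, L1-HIT, L1-HIT, MISS, MISS, VC-HIT, MISS, VC-HIT, VC-HIT]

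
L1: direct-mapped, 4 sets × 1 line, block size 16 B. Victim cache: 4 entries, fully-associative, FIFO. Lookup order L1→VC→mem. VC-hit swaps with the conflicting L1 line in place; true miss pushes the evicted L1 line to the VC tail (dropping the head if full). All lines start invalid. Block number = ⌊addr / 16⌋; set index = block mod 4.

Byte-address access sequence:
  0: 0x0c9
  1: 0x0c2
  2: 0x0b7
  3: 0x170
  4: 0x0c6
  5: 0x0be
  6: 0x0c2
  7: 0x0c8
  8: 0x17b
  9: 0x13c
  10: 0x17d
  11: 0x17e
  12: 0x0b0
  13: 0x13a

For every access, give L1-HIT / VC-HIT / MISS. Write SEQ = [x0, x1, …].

  [0] addr=0xc9 blk=12 s=0: MISS | VC []
  [1] addr=0xc2 blk=12 s=0: L1-HIT | VC []
  [2] addr=0xb7 blk=11 s=3: MISS | VC []
  [3] addr=0x170 blk=23 s=3: MISS | VC [11]
  [4] addr=0xc6 blk=12 s=0: L1-HIT | VC [11]
  [5] addr=0xbe blk=11 s=3: VC-HIT | VC [23]
  [6] addr=0xc2 blk=12 s=0: L1-HIT | VC [23]
  [7] addr=0xc8 blk=12 s=0: L1-HIT | VC [23]
  [8] addr=0x17b blk=23 s=3: VC-HIT | VC [11]
  [9] addr=0x13c blk=19 s=3: MISS | VC [11, 23]
  [10] addr=0x17d blk=23 s=3: VC-HIT | VC [11, 19]
  [11] addr=0x17e blk=23 s=3: L1-HIT | VC [11, 19]
  [12] addr=0xb0 blk=11 s=3: VC-HIT | VC [23, 19]
  [13] addr=0x13a blk=19 s=3: VC-HIT | VC [23, 11]

SEQ = [MISS, L1-HIT, MISS, MISS, L1-HIT, VC-HIT, L1-HIT, L1-HIT, VC-HIT, MISS, VC-HIT, L1-HIT, VC-HIT, VC-HIT]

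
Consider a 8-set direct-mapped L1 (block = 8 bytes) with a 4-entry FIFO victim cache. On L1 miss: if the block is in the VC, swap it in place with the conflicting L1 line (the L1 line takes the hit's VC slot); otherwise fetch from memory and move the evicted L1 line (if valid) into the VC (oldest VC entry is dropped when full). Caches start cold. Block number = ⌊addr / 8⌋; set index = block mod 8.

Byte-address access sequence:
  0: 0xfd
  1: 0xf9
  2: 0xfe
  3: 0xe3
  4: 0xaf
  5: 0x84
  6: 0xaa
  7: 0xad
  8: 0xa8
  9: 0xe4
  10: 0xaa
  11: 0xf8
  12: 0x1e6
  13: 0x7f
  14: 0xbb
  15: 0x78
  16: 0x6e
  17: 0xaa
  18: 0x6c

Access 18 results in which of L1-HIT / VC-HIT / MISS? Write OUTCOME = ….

  [0] addr=0xfd blk=31 s=7: MISS | VC []
  [1] addr=0xf9 blk=31 s=7: L1-HIT | VC []
  [2] addr=0xfe blk=31 s=7: L1-HIT | VC []
  [3] addr=0xe3 blk=28 s=4: MISS | VC []
  [4] addr=0xaf blk=21 s=5: MISS | VC []
  [5] addr=0x84 blk=16 s=0: MISS | VC []
  [6] addr=0xaa blk=21 s=5: L1-HIT | VC []
  [7] addr=0xad blk=21 s=5: L1-HIT | VC []
  [8] addr=0xa8 blk=21 s=5: L1-HIT | VC []
  [9] addr=0xe4 blk=28 s=4: L1-HIT | VC []
  [10] addr=0xaa blk=21 s=5: L1-HIT | VC []
  [11] addr=0xf8 blk=31 s=7: L1-HIT | VC []
  [12] addr=0x1e6 blk=60 s=4: MISS | VC [28]
  [13] addr=0x7f blk=15 s=7: MISS | VC [28, 31]
  [14] addr=0xbb blk=23 s=7: MISS | VC [28, 31, 15]
  [15] addr=0x78 blk=15 s=7: VC-HIT | VC [28, 31, 23]
  [16] addr=0x6e blk=13 s=5: MISS | VC [28, 31, 23, 21]
  [17] addr=0xaa blk=21 s=5: VC-HIT | VC [28, 31, 23, 13]
  [18] addr=0x6c blk=13 s=5: VC-HIT | VC [28, 31, 23, 21]

OUTCOME = VC-HIT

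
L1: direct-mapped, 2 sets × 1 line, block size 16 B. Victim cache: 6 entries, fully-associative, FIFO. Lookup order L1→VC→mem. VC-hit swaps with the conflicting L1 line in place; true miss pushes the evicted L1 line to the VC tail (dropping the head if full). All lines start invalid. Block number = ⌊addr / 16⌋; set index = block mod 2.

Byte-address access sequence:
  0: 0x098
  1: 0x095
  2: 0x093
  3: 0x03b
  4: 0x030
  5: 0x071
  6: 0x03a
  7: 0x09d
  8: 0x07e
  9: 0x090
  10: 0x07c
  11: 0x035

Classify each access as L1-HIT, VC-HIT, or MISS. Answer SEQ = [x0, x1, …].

  [0] addr=0x98 blk=9 s=1: MISS | VC []
  [1] addr=0x95 blk=9 s=1: L1-HIT | VC []
  [2] addr=0x93 blk=9 s=1: L1-HIT | VC []
  [3] addr=0x3b blk=3 s=1: MISS | VC [9]
  [4] addr=0x30 blk=3 s=1: L1-HIT | VC [9]
  [5] addr=0x71 blk=7 s=1: MISS | VC [9, 3]
  [6] addr=0x3a blk=3 s=1: VC-HIT | VC [9, 7]
  [7] addr=0x9d blk=9 s=1: VC-HIT | VC [3, 7]
  [8] addr=0x7e blk=7 s=1: VC-HIT | VC [3, 9]
  [9] addr=0x90 blk=9 s=1: VC-HIT | VC [3, 7]
  [10] addr=0x7c blk=7 s=1: VC-HIT | VC [3, 9]
  [11] addr=0x35 blk=3 s=1: VC-HIT | VC [7, 9]

SEQ = [MISS, L1-HIT, L1-HIT, MISS, L1-HIT, MISS, VC-HIT, VC-HIT, VC-HIT, VC-HIT, VC-HIT, VC-HIT]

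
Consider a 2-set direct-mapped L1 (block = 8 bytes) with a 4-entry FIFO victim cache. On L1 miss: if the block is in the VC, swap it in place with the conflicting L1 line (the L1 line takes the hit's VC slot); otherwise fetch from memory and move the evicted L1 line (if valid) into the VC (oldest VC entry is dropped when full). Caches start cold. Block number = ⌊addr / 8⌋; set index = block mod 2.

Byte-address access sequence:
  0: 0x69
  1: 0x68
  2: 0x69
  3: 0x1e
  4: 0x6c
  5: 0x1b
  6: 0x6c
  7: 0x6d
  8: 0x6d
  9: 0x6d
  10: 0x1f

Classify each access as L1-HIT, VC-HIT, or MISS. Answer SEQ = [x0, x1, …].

  [0] addr=0x69 blk=13 s=1: MISS | VC []
  [1] addr=0x68 blk=13 s=1: L1-HIT | VC []
  [2] addr=0x69 blk=13 s=1: L1-HIT | VC []
  [3] addr=0x1e blk=3 s=1: MISS | VC [13]
  [4] addr=0x6c blk=13 s=1: VC-HIT | VC [3]
  [5] addr=0x1b blk=3 s=1: VC-HIT | VC [13]
  [6] addr=0x6c blk=13 s=1: VC-HIT | VC [3]
  [7] addr=0x6d blk=13 s=1: L1-HIT | VC [3]
  [8] addr=0x6d blk=13 s=1: L1-HIT | VC [3]
  [9] addr=0x6d blk=13 s=1: L1-HIT | VC [3]
  [10] addr=0x1f blk=3 s=1: VC-HIT | VC [13]

SEQ = [MISS, L1-HIT, L1-HIT, MISS, VC-HIT, VC-HIT, VC-HIT, L1-HIT, L1-HIT, L1-HIT, VC-HIT]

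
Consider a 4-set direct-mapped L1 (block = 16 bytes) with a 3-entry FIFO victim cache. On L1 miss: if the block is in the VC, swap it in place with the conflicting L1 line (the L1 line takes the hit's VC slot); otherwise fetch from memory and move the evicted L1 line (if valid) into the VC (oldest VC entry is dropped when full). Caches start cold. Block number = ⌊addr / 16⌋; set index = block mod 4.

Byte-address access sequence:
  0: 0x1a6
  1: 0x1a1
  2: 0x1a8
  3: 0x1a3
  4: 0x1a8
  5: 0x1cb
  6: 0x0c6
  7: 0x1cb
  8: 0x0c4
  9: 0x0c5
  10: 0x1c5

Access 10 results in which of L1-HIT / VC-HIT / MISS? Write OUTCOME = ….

OUTCOME = VC-HIT

  [0] addr=0x1a6 blk=26 s=2: MISS | VC []
  [1] addr=0x1a1 blk=26 s=2: L1-HIT | VC []
  [2] addr=0x1a8 blk=26 s=2: L1-HIT | VC []
  [3] addr=0x1a3 blk=26 s=2: L1-HIT | VC []
  [4] addr=0x1a8 blk=26 s=2: L1-HIT | VC []
  [5] addr=0x1cb blk=28 s=0: MISS | VC []
  [6] addr=0xc6 blk=12 s=0: MISS | VC [28]
  [7] addr=0x1cb blk=28 s=0: VC-HIT | VC [12]
  [8] addr=0xc4 blk=12 s=0: VC-HIT | VC [28]
  [9] addr=0xc5 blk=12 s=0: L1-HIT | VC [28]
  [10] addr=0x1c5 blk=28 s=0: VC-HIT | VC [12]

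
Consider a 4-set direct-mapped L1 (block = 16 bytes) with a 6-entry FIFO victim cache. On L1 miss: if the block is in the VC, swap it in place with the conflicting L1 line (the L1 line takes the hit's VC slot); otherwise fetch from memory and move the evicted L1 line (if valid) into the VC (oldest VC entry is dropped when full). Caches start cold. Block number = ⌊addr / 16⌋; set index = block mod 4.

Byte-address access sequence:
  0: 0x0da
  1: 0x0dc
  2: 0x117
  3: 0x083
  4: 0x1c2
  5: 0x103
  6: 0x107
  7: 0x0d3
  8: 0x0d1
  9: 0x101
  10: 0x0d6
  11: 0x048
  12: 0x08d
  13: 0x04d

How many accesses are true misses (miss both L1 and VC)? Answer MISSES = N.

MISSES = 6

0: 0xda (blk 13, set 1) → MISS  vc=[]
1: 0xdc (blk 13, set 1) → L1-HIT  vc=[]
2: 0x117 (blk 17, set 1) → MISS  vc=[13]
3: 0x83 (blk 8, set 0) → MISS  vc=[13]
4: 0x1c2 (blk 28, set 0) → MISS  vc=[13, 8]
5: 0x103 (blk 16, set 0) → MISS  vc=[13, 8, 28]
6: 0x107 (blk 16, set 0) → L1-HIT  vc=[13, 8, 28]
7: 0xd3 (blk 13, set 1) → VC-HIT  vc=[17, 8, 28]
8: 0xd1 (blk 13, set 1) → L1-HIT  vc=[17, 8, 28]
9: 0x101 (blk 16, set 0) → L1-HIT  vc=[17, 8, 28]
10: 0xd6 (blk 13, set 1) → L1-HIT  vc=[17, 8, 28]
11: 0x48 (blk 4, set 0) → MISS  vc=[17, 8, 28, 16]
12: 0x8d (blk 8, set 0) → VC-HIT  vc=[17, 4, 28, 16]
13: 0x4d (blk 4, set 0) → VC-HIT  vc=[17, 8, 28, 16]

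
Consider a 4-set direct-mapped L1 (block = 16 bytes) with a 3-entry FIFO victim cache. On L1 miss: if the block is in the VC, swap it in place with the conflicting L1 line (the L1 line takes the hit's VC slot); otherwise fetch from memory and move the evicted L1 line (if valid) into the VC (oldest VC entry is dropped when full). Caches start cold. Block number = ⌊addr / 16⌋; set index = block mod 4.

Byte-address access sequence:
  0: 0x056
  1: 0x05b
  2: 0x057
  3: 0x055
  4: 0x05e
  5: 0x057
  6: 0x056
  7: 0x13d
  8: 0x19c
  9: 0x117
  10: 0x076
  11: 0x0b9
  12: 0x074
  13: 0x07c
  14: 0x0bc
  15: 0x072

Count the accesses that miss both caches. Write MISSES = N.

MISSES = 6

#0 0x56→b5/s1 MISS; vc=[]
#1 0x5b→b5/s1 L1-HIT; vc=[]
#2 0x57→b5/s1 L1-HIT; vc=[]
#3 0x55→b5/s1 L1-HIT; vc=[]
#4 0x5e→b5/s1 L1-HIT; vc=[]
#5 0x57→b5/s1 L1-HIT; vc=[]
#6 0x56→b5/s1 L1-HIT; vc=[]
#7 0x13d→b19/s3 MISS; vc=[]
#8 0x19c→b25/s1 MISS; vc=[5]
#9 0x117→b17/s1 MISS; vc=[5,25]
#10 0x76→b7/s3 MISS; vc=[5,25,19]
#11 0xb9→b11/s3 MISS; vc=[25,19,7]
#12 0x74→b7/s3 VC-HIT; vc=[25,19,11]
#13 0x7c→b7/s3 L1-HIT; vc=[25,19,11]
#14 0xbc→b11/s3 VC-HIT; vc=[25,19,7]
#15 0x72→b7/s3 VC-HIT; vc=[25,19,11]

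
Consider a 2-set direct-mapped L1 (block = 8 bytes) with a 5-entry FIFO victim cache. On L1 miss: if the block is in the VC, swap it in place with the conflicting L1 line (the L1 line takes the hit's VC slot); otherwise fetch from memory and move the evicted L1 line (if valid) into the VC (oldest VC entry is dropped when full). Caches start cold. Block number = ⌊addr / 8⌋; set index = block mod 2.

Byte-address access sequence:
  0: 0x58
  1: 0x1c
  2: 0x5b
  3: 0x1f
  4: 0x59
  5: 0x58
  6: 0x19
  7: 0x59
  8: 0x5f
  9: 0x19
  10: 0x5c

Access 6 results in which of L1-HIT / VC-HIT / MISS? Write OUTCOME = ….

#0 0x58→b11/s1 MISS; vc=[]
#1 0x1c→b3/s1 MISS; vc=[11]
#2 0x5b→b11/s1 VC-HIT; vc=[3]
#3 0x1f→b3/s1 VC-HIT; vc=[11]
#4 0x59→b11/s1 VC-HIT; vc=[3]
#5 0x58→b11/s1 L1-HIT; vc=[3]
#6 0x19→b3/s1 VC-HIT; vc=[11]
#7 0x59→b11/s1 VC-HIT; vc=[3]
#8 0x5f→b11/s1 L1-HIT; vc=[3]
#9 0x19→b3/s1 VC-HIT; vc=[11]
#10 0x5c→b11/s1 VC-HIT; vc=[3]

OUTCOME = VC-HIT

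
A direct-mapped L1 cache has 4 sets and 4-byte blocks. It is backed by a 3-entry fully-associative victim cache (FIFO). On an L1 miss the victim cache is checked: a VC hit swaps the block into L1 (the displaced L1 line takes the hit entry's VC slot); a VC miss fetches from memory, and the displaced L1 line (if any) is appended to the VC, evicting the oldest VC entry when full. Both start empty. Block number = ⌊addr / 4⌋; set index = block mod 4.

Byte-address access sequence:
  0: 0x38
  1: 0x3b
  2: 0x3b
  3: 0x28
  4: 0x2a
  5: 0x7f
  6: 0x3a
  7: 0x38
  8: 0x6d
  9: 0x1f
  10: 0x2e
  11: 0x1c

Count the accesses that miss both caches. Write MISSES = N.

MISSES = 6

#0 0x38→b14/s2 MISS; vc=[]
#1 0x3b→b14/s2 L1-HIT; vc=[]
#2 0x3b→b14/s2 L1-HIT; vc=[]
#3 0x28→b10/s2 MISS; vc=[14]
#4 0x2a→b10/s2 L1-HIT; vc=[14]
#5 0x7f→b31/s3 MISS; vc=[14]
#6 0x3a→b14/s2 VC-HIT; vc=[10]
#7 0x38→b14/s2 L1-HIT; vc=[10]
#8 0x6d→b27/s3 MISS; vc=[10,31]
#9 0x1f→b7/s3 MISS; vc=[10,31,27]
#10 0x2e→b11/s3 MISS; vc=[31,27,7]
#11 0x1c→b7/s3 VC-HIT; vc=[31,27,11]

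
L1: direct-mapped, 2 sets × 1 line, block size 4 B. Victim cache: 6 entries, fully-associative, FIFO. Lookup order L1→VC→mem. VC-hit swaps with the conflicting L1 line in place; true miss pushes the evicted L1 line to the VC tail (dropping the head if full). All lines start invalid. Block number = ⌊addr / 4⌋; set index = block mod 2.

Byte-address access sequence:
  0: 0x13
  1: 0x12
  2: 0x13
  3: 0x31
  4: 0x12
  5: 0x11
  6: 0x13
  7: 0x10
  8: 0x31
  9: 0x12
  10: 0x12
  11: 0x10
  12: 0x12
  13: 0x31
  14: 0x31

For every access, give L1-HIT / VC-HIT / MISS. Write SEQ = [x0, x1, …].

#0 0x13→b4/s0 MISS; vc=[]
#1 0x12→b4/s0 L1-HIT; vc=[]
#2 0x13→b4/s0 L1-HIT; vc=[]
#3 0x31→b12/s0 MISS; vc=[4]
#4 0x12→b4/s0 VC-HIT; vc=[12]
#5 0x11→b4/s0 L1-HIT; vc=[12]
#6 0x13→b4/s0 L1-HIT; vc=[12]
#7 0x10→b4/s0 L1-HIT; vc=[12]
#8 0x31→b12/s0 VC-HIT; vc=[4]
#9 0x12→b4/s0 VC-HIT; vc=[12]
#10 0x12→b4/s0 L1-HIT; vc=[12]
#11 0x10→b4/s0 L1-HIT; vc=[12]
#12 0x12→b4/s0 L1-HIT; vc=[12]
#13 0x31→b12/s0 VC-HIT; vc=[4]
#14 0x31→b12/s0 L1-HIT; vc=[4]

SEQ = [MISS, L1-HIT, L1-HIT, MISS, VC-HIT, L1-HIT, L1-HIT, L1-HIT, VC-HIT, VC-HIT, L1-HIT, L1-HIT, L1-HIT, VC-HIT, L1-HIT]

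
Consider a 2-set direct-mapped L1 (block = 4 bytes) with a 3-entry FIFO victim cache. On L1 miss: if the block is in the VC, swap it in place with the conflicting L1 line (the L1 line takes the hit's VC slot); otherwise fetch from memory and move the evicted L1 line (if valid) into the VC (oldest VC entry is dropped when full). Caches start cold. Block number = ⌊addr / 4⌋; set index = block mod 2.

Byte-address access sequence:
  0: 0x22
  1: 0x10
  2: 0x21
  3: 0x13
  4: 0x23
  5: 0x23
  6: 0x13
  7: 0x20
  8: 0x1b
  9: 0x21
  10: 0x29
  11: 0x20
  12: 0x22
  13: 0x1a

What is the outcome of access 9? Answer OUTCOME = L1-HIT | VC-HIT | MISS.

0: 0x22 (blk 8, set 0) → MISS  vc=[]
1: 0x10 (blk 4, set 0) → MISS  vc=[8]
2: 0x21 (blk 8, set 0) → VC-HIT  vc=[4]
3: 0x13 (blk 4, set 0) → VC-HIT  vc=[8]
4: 0x23 (blk 8, set 0) → VC-HIT  vc=[4]
5: 0x23 (blk 8, set 0) → L1-HIT  vc=[4]
6: 0x13 (blk 4, set 0) → VC-HIT  vc=[8]
7: 0x20 (blk 8, set 0) → VC-HIT  vc=[4]
8: 0x1b (blk 6, set 0) → MISS  vc=[4, 8]
9: 0x21 (blk 8, set 0) → VC-HIT  vc=[4, 6]
10: 0x29 (blk 10, set 0) → MISS  vc=[4, 6, 8]
11: 0x20 (blk 8, set 0) → VC-HIT  vc=[4, 6, 10]
12: 0x22 (blk 8, set 0) → L1-HIT  vc=[4, 6, 10]
13: 0x1a (blk 6, set 0) → VC-HIT  vc=[4, 8, 10]

OUTCOME = VC-HIT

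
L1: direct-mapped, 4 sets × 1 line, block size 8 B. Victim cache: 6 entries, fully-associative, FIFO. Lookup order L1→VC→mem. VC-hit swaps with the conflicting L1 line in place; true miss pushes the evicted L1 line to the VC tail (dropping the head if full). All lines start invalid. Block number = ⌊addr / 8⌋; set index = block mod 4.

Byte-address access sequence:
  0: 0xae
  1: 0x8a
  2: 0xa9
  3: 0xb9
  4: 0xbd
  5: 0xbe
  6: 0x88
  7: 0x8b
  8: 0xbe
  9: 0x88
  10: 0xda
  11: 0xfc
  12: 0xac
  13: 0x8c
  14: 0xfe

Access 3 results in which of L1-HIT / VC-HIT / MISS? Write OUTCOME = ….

#0 0xae→b21/s1 MISS; vc=[]
#1 0x8a→b17/s1 MISS; vc=[21]
#2 0xa9→b21/s1 VC-HIT; vc=[17]
#3 0xb9→b23/s3 MISS; vc=[17]
#4 0xbd→b23/s3 L1-HIT; vc=[17]
#5 0xbe→b23/s3 L1-HIT; vc=[17]
#6 0x88→b17/s1 VC-HIT; vc=[21]
#7 0x8b→b17/s1 L1-HIT; vc=[21]
#8 0xbe→b23/s3 L1-HIT; vc=[21]
#9 0x88→b17/s1 L1-HIT; vc=[21]
#10 0xda→b27/s3 MISS; vc=[21,23]
#11 0xfc→b31/s3 MISS; vc=[21,23,27]
#12 0xac→b21/s1 VC-HIT; vc=[17,23,27]
#13 0x8c→b17/s1 VC-HIT; vc=[21,23,27]
#14 0xfe→b31/s3 L1-HIT; vc=[21,23,27]

OUTCOME = MISS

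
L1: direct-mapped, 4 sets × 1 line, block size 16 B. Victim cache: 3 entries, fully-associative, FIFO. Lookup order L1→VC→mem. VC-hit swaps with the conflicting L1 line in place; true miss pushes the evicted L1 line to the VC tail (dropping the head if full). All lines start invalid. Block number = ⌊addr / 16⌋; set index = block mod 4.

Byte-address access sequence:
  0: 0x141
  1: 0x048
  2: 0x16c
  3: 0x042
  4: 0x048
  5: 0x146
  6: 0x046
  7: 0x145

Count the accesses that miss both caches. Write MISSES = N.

#0 0x141→b20/s0 MISS; vc=[]
#1 0x48→b4/s0 MISS; vc=[20]
#2 0x16c→b22/s2 MISS; vc=[20]
#3 0x42→b4/s0 L1-HIT; vc=[20]
#4 0x48→b4/s0 L1-HIT; vc=[20]
#5 0x146→b20/s0 VC-HIT; vc=[4]
#6 0x46→b4/s0 VC-HIT; vc=[20]
#7 0x145→b20/s0 VC-HIT; vc=[4]

MISSES = 3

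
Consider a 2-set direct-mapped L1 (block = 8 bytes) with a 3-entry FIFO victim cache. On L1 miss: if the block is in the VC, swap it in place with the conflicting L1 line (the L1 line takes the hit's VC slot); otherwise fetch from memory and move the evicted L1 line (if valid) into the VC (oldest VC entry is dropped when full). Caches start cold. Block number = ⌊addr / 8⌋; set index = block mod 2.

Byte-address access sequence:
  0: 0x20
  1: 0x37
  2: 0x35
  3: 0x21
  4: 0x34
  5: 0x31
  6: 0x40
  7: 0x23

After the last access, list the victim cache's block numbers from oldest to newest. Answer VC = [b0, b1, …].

VC = [8, 6]

0: 0x20 (blk 4, set 0) → MISS  vc=[]
1: 0x37 (blk 6, set 0) → MISS  vc=[4]
2: 0x35 (blk 6, set 0) → L1-HIT  vc=[4]
3: 0x21 (blk 4, set 0) → VC-HIT  vc=[6]
4: 0x34 (blk 6, set 0) → VC-HIT  vc=[4]
5: 0x31 (blk 6, set 0) → L1-HIT  vc=[4]
6: 0x40 (blk 8, set 0) → MISS  vc=[4, 6]
7: 0x23 (blk 4, set 0) → VC-HIT  vc=[8, 6]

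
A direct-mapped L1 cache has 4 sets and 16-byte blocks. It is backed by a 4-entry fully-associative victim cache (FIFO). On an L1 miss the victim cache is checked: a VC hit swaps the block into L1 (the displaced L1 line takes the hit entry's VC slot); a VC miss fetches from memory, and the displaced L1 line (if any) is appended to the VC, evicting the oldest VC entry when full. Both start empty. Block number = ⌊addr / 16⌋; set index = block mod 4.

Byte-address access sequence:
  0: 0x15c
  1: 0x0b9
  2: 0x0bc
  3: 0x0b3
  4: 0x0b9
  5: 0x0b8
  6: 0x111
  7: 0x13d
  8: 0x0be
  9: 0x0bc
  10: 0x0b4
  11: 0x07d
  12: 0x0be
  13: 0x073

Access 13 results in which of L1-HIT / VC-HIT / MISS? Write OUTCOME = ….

  [0] addr=0x15c blk=21 s=1: MISS | VC []
  [1] addr=0xb9 blk=11 s=3: MISS | VC []
  [2] addr=0xbc blk=11 s=3: L1-HIT | VC []
  [3] addr=0xb3 blk=11 s=3: L1-HIT | VC []
  [4] addr=0xb9 blk=11 s=3: L1-HIT | VC []
  [5] addr=0xb8 blk=11 s=3: L1-HIT | VC []
  [6] addr=0x111 blk=17 s=1: MISS | VC [21]
  [7] addr=0x13d blk=19 s=3: MISS | VC [21, 11]
  [8] addr=0xbe blk=11 s=3: VC-HIT | VC [21, 19]
  [9] addr=0xbc blk=11 s=3: L1-HIT | VC [21, 19]
  [10] addr=0xb4 blk=11 s=3: L1-HIT | VC [21, 19]
  [11] addr=0x7d blk=7 s=3: MISS | VC [21, 19, 11]
  [12] addr=0xbe blk=11 s=3: VC-HIT | VC [21, 19, 7]
  [13] addr=0x73 blk=7 s=3: VC-HIT | VC [21, 19, 11]

OUTCOME = VC-HIT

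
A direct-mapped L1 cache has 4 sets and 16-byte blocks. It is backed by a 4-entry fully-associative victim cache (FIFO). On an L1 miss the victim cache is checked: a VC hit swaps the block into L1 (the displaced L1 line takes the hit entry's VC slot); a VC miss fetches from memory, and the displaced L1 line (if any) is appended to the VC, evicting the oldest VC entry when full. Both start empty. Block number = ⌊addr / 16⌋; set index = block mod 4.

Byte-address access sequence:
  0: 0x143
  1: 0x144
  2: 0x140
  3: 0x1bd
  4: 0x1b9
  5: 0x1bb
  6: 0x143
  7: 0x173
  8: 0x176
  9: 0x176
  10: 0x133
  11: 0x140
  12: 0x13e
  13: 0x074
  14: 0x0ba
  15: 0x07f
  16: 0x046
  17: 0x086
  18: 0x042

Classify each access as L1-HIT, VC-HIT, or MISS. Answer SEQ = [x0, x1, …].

SEQ = [MISS, L1-HIT, L1-HIT, MISS, L1-HIT, L1-HIT, L1-HIT, MISS, L1-HIT, L1-HIT, MISS, L1-HIT, L1-HIT, MISS, MISS, VC-HIT, MISS, MISS, VC-HIT]

#0 0x143→b20/s0 MISS; vc=[]
#1 0x144→b20/s0 L1-HIT; vc=[]
#2 0x140→b20/s0 L1-HIT; vc=[]
#3 0x1bd→b27/s3 MISS; vc=[]
#4 0x1b9→b27/s3 L1-HIT; vc=[]
#5 0x1bb→b27/s3 L1-HIT; vc=[]
#6 0x143→b20/s0 L1-HIT; vc=[]
#7 0x173→b23/s3 MISS; vc=[27]
#8 0x176→b23/s3 L1-HIT; vc=[27]
#9 0x176→b23/s3 L1-HIT; vc=[27]
#10 0x133→b19/s3 MISS; vc=[27,23]
#11 0x140→b20/s0 L1-HIT; vc=[27,23]
#12 0x13e→b19/s3 L1-HIT; vc=[27,23]
#13 0x74→b7/s3 MISS; vc=[27,23,19]
#14 0xba→b11/s3 MISS; vc=[27,23,19,7]
#15 0x7f→b7/s3 VC-HIT; vc=[27,23,19,11]
#16 0x46→b4/s0 MISS; vc=[23,19,11,20]
#17 0x86→b8/s0 MISS; vc=[19,11,20,4]
#18 0x42→b4/s0 VC-HIT; vc=[19,11,20,8]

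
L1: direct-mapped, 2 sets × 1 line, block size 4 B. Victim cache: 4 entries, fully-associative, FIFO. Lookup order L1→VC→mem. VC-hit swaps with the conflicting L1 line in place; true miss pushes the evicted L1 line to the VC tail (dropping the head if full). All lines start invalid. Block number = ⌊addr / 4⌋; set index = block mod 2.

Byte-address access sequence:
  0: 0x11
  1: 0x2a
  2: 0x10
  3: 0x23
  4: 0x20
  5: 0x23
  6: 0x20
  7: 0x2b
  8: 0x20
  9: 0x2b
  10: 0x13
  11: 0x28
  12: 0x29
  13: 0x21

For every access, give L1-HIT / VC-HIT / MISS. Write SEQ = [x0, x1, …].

SEQ = [MISS, MISS, VC-HIT, MISS, L1-HIT, L1-HIT, L1-HIT, VC-HIT, VC-HIT, VC-HIT, VC-HIT, VC-HIT, L1-HIT, VC-HIT]

0: 0x11 (blk 4, set 0) → MISS  vc=[]
1: 0x2a (blk 10, set 0) → MISS  vc=[4]
2: 0x10 (blk 4, set 0) → VC-HIT  vc=[10]
3: 0x23 (blk 8, set 0) → MISS  vc=[10, 4]
4: 0x20 (blk 8, set 0) → L1-HIT  vc=[10, 4]
5: 0x23 (blk 8, set 0) → L1-HIT  vc=[10, 4]
6: 0x20 (blk 8, set 0) → L1-HIT  vc=[10, 4]
7: 0x2b (blk 10, set 0) → VC-HIT  vc=[8, 4]
8: 0x20 (blk 8, set 0) → VC-HIT  vc=[10, 4]
9: 0x2b (blk 10, set 0) → VC-HIT  vc=[8, 4]
10: 0x13 (blk 4, set 0) → VC-HIT  vc=[8, 10]
11: 0x28 (blk 10, set 0) → VC-HIT  vc=[8, 4]
12: 0x29 (blk 10, set 0) → L1-HIT  vc=[8, 4]
13: 0x21 (blk 8, set 0) → VC-HIT  vc=[10, 4]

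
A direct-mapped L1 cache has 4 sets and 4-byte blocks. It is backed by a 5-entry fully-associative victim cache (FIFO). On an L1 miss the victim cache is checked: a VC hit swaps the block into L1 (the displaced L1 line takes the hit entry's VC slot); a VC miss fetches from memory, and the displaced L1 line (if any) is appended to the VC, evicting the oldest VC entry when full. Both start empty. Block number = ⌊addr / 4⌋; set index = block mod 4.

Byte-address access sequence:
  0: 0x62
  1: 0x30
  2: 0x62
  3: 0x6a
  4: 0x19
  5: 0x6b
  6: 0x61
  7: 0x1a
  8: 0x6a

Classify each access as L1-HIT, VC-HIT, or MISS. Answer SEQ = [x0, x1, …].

  [0] addr=0x62 blk=24 s=0: MISS | VC []
  [1] addr=0x30 blk=12 s=0: MISS | VC [24]
  [2] addr=0x62 blk=24 s=0: VC-HIT | VC [12]
  [3] addr=0x6a blk=26 s=2: MISS | VC [12]
  [4] addr=0x19 blk=6 s=2: MISS | VC [12, 26]
  [5] addr=0x6b blk=26 s=2: VC-HIT | VC [12, 6]
  [6] addr=0x61 blk=24 s=0: L1-HIT | VC [12, 6]
  [7] addr=0x1a blk=6 s=2: VC-HIT | VC [12, 26]
  [8] addr=0x6a blk=26 s=2: VC-HIT | VC [12, 6]

SEQ = [MISS, MISS, VC-HIT, MISS, MISS, VC-HIT, L1-HIT, VC-HIT, VC-HIT]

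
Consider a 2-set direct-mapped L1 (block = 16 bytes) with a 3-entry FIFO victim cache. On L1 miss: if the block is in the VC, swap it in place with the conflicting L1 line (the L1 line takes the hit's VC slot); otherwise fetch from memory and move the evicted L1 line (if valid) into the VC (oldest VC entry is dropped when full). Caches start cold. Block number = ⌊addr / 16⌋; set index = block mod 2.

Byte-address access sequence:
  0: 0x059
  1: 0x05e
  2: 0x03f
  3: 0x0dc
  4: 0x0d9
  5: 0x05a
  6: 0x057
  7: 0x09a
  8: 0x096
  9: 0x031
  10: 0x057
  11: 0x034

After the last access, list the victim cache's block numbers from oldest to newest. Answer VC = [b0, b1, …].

0: 0x59 (blk 5, set 1) → MISS  vc=[]
1: 0x5e (blk 5, set 1) → L1-HIT  vc=[]
2: 0x3f (blk 3, set 1) → MISS  vc=[5]
3: 0xdc (blk 13, set 1) → MISS  vc=[5, 3]
4: 0xd9 (blk 13, set 1) → L1-HIT  vc=[5, 3]
5: 0x5a (blk 5, set 1) → VC-HIT  vc=[13, 3]
6: 0x57 (blk 5, set 1) → L1-HIT  vc=[13, 3]
7: 0x9a (blk 9, set 1) → MISS  vc=[13, 3, 5]
8: 0x96 (blk 9, set 1) → L1-HIT  vc=[13, 3, 5]
9: 0x31 (blk 3, set 1) → VC-HIT  vc=[13, 9, 5]
10: 0x57 (blk 5, set 1) → VC-HIT  vc=[13, 9, 3]
11: 0x34 (blk 3, set 1) → VC-HIT  vc=[13, 9, 5]

VC = [13, 9, 5]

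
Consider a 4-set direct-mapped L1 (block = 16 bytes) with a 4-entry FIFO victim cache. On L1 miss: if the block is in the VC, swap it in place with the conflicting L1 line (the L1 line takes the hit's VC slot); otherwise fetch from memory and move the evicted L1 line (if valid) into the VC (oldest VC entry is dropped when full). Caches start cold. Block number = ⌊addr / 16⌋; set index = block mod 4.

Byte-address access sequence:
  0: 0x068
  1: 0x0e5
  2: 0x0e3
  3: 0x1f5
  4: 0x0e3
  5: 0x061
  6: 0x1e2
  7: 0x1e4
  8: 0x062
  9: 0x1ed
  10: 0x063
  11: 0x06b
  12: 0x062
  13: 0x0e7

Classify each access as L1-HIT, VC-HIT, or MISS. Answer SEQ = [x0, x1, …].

  [0] addr=0x68 blk=6 s=2: MISS | VC []
  [1] addr=0xe5 blk=14 s=2: MISS | VC [6]
  [2] addr=0xe3 blk=14 s=2: L1-HIT | VC [6]
  [3] addr=0x1f5 blk=31 s=3: MISS | VC [6]
  [4] addr=0xe3 blk=14 s=2: L1-HIT | VC [6]
  [5] addr=0x61 blk=6 s=2: VC-HIT | VC [14]
  [6] addr=0x1e2 blk=30 s=2: MISS | VC [14, 6]
  [7] addr=0x1e4 blk=30 s=2: L1-HIT | VC [14, 6]
  [8] addr=0x62 blk=6 s=2: VC-HIT | VC [14, 30]
  [9] addr=0x1ed blk=30 s=2: VC-HIT | VC [14, 6]
  [10] addr=0x63 blk=6 s=2: VC-HIT | VC [14, 30]
  [11] addr=0x6b blk=6 s=2: L1-HIT | VC [14, 30]
  [12] addr=0x62 blk=6 s=2: L1-HIT | VC [14, 30]
  [13] addr=0xe7 blk=14 s=2: VC-HIT | VC [6, 30]

SEQ = [MISS, MISS, L1-HIT, MISS, L1-HIT, VC-HIT, MISS, L1-HIT, VC-HIT, VC-HIT, VC-HIT, L1-HIT, L1-HIT, VC-HIT]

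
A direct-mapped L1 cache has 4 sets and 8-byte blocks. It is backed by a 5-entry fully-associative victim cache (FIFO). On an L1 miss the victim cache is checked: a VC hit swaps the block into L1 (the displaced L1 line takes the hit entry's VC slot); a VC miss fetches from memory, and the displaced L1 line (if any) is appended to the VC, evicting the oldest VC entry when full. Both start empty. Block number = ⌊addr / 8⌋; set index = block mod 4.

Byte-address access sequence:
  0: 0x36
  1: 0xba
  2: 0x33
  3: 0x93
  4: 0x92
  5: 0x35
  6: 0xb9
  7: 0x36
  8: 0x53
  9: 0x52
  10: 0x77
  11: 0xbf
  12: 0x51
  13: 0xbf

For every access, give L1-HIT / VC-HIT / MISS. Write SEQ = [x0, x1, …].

SEQ = [MISS, MISS, L1-HIT, MISS, L1-HIT, VC-HIT, L1-HIT, L1-HIT, MISS, L1-HIT, MISS, L1-HIT, VC-HIT, L1-HIT]

0: 0x36 (blk 6, set 2) → MISS  vc=[]
1: 0xba (blk 23, set 3) → MISS  vc=[]
2: 0x33 (blk 6, set 2) → L1-HIT  vc=[]
3: 0x93 (blk 18, set 2) → MISS  vc=[6]
4: 0x92 (blk 18, set 2) → L1-HIT  vc=[6]
5: 0x35 (blk 6, set 2) → VC-HIT  vc=[18]
6: 0xb9 (blk 23, set 3) → L1-HIT  vc=[18]
7: 0x36 (blk 6, set 2) → L1-HIT  vc=[18]
8: 0x53 (blk 10, set 2) → MISS  vc=[18, 6]
9: 0x52 (blk 10, set 2) → L1-HIT  vc=[18, 6]
10: 0x77 (blk 14, set 2) → MISS  vc=[18, 6, 10]
11: 0xbf (blk 23, set 3) → L1-HIT  vc=[18, 6, 10]
12: 0x51 (blk 10, set 2) → VC-HIT  vc=[18, 6, 14]
13: 0xbf (blk 23, set 3) → L1-HIT  vc=[18, 6, 14]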